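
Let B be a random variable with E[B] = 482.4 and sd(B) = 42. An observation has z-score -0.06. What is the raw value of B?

B = 479.88

B = E[B] + z·sd(B) = 482.4 + (-0.06)·42 = 479.88.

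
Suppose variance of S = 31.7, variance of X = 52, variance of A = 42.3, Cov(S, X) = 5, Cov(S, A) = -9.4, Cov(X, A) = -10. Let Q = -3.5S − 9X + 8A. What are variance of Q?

variance of Q = a²·variance of S + b²·variance of X + c²·variance of A + 2ab·Cov(S, X) + 2ac·Cov(S, A) + 2bc·Cov(X, A), with a = -3.5, b = -9, c = 8.
= 388.325 + 4212 + 2707.2 + 315 + 526.4 + 1440
= 9588.925.

variance of Q = 9588.925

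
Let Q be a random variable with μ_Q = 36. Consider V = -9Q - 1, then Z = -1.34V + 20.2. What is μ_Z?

μ_V = (-9)·36 + (-1) = -325.
μ_Z = (-1.34)·(-325) + 20.2 = 455.7.

μ_Z = 455.7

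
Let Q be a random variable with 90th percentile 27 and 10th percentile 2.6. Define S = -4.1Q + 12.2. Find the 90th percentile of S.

Since a = -4.1 < 0 the transformation is decreasing, reversing order: the 90th percentile of S corresponds to the 10th percentile of Q.
So P_{90}(S) = a·P_{10}(Q) + b = (-4.1)·2.6 + 12.2 = 1.54.

90th percentile of S = 1.54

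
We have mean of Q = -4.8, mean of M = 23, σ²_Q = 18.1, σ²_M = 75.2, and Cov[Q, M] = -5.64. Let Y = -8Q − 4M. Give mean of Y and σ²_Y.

mean of Y = (-8)·mean of Q + (-4)·mean of M = (-8)·(-4.8) + (-4)·23 = -53.6.
σ²_Y = a²·σ²_Q + b²·σ²_M + 2ab·Cov[Q, M] with a = -8, b = -4.
= (-8)²·18.1 + (-4)²·75.2 + 2·(-8)·(-4)·(-5.64)
= 1158.4 + 1203.2 + (-360.96) = 2000.64.

mean of Y = -53.6, σ²_Y = 2000.64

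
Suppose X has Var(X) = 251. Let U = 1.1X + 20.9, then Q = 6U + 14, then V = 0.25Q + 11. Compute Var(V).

Var(V) = 683.3475

Var(U) = 1.1²·251 = 303.71.
Var(Q) = 6²·303.71 = 10933.56.
Var(V) = 0.25²·10933.56 = 683.3475.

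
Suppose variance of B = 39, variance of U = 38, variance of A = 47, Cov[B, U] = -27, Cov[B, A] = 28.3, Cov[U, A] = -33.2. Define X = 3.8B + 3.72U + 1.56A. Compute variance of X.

variance of X = a²·variance of B + b²·variance of U + c²·variance of A + 2ab·Cov[B, U] + 2ac·Cov[B, A] + 2bc·Cov[U, A], with a = 3.8, b = 3.72, c = 1.56.
= 563.16 + 525.8592 + 114.3792 + (-763.344) + 335.5248 + (-385.33248)
= 390.24672.

variance of X = 390.24672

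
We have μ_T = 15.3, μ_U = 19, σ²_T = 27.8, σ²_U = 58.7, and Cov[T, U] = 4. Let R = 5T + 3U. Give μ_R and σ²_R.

μ_R = 5·μ_T + 3·μ_U = 5·15.3 + 3·19 = 133.5.
σ²_R = a²·σ²_T + b²·σ²_U + 2ab·Cov[T, U] with a = 5, b = 3.
= 5²·27.8 + 3²·58.7 + 2·5·3·4
= 695 + 528.3 + 120 = 1343.3.

μ_R = 133.5, σ²_R = 1343.3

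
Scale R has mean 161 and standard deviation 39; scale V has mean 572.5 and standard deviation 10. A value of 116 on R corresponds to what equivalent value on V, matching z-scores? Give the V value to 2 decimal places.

z = (116 − 161)/39 ≈ -1.1538.
V = 572.5 + z·10 = 572.5 + (116 − 161)·10/39 ≈ 560.96.

V = 560.96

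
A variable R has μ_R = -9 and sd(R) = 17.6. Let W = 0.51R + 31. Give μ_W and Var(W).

W = 0.51R + 31 is linear with a = 0.51, b = 31.
μ_W = a·μ_R + b = 0.51·(-9) + 31 = 26.41.
Var(R) = 17.6² = 309.76.
Var(W) = a²·Var(R) = 0.51²·309.76 = 80.568576 (the additive constant 31 does not affect variance).

μ_W = 26.41, Var(W) = 80.568576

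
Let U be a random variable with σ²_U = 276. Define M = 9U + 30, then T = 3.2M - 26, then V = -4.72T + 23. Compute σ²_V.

σ²_M = 9²·276 = 22356.
σ²_T = 3.2²·22356 = 228925.44.
σ²_V = (-4.72)²·228925.44 = 5100092.522496.

σ²_V = 5100092.522496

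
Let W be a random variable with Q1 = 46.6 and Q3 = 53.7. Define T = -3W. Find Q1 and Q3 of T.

Q1(T) = -161.1, Q3(T) = -139.8

a = -3 < 0 reverses order: Q1(T) comes from Q3(W), Q3(T) from Q1(W).
Q1(T) = (-3)·53.7 = -161.1; Q3(T) = (-3)·46.6 = -139.8.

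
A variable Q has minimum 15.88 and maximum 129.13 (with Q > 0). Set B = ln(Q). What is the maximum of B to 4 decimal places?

max(B) = 4.8608

ln(Q) is increasing on this domain, so max(B) comes from max(Q) = 129.13: max(B) = ln(129.13) ≈ 4.8608.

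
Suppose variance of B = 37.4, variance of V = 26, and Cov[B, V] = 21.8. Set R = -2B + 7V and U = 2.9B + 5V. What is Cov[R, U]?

By bilinearity, Cov[R, U] = ac·variance of B + bd·variance of V + (ad+bc)·Cov[B, V], with a=-2, b=7, c=2.9, d=5.
ac·variance of B = (-2)·2.9·37.4 = -216.92
bd·variance of V = 7·5·26 = 910
(ad+bc)·Cov[B, V] = (10.3)·21.8 = 224.54
Cov[R, U] = -216.92 + 910 + 224.54 = 917.62.

Cov[R, U] = 917.62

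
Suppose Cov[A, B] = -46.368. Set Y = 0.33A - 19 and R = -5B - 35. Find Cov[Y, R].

Cov[Y, R] = 76.5072

Cov[Y, R] = a·c·Cov[A, B] = 0.33·(-5)·(-46.368) = 76.5072. Additive constants drop out.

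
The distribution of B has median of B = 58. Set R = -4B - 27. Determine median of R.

median of R = -259

A linear map preserves order up to sign, so median of R = a·median of B + b = (-4)·58 + (-27) = -259.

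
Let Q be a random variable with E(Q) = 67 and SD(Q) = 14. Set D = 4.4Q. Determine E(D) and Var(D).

D = 4.4Q is linear with a = 4.4, b = 0.
E(D) = a·E(Q) + b = 4.4·67 = 294.8.
Var(Q) = 14² = 196.
Var(D) = a²·Var(Q) = 4.4²·196 = 3794.56.

E(D) = 294.8, Var(D) = 3794.56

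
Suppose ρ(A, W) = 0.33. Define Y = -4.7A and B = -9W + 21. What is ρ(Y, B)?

ρ(Y, B) = 0.33

Linear rescalings preserve correlation up to sign; here the slopes -4.7 and -9 have the same sign, so ρ(Y, B) = ρ(A, W) = 0.33.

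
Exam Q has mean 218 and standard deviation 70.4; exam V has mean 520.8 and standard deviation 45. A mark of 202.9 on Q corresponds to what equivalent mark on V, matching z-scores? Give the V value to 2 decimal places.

z = (202.9 − 218)/70.4 ≈ -0.2145.
V = 520.8 + z·45 = 520.8 + (202.9 − 218)·45/70.4 ≈ 511.15.

V = 511.15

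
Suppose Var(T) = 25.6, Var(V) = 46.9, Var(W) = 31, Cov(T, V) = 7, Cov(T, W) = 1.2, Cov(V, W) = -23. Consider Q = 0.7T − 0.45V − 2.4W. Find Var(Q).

Var(Q) = 142.47925

Var(Q) = a²·Var(T) + b²·Var(V) + c²·Var(W) + 2ab·Cov(T, V) + 2ac·Cov(T, W) + 2bc·Cov(V, W), with a = 0.7, b = -0.45, c = -2.4.
= 12.544 + 9.49725 + 178.56 + (-4.41) + (-4.032) + (-49.68)
= 142.47925.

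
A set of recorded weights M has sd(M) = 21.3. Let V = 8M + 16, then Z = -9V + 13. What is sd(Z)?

sd(V) = |8|·21.3 = 170.4.
sd(Z) = |-9|·170.4 = 1533.6.

sd(Z) = 1533.6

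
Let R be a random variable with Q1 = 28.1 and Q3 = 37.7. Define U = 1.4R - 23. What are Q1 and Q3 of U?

a = 1.4 > 0: Q1(U) = a·Q1(R)+b = 16.34, Q3(U) = a·Q3(R)+b = 29.78.

Q1(U) = 16.34, Q3(U) = 29.78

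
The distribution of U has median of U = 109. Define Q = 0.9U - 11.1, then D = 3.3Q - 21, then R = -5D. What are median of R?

median of Q = 0.9·109 + (-11.1) = 87.
median of D = 3.3·87 + (-21) = 266.1.
median of R = (-5)·266.1 = -1330.5.

median of R = -1330.5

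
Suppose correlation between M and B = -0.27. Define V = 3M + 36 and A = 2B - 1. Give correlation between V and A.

Linear rescalings preserve correlation up to sign; here the slopes 3 and 2 have the same sign, so correlation between V and A = correlation between M and B = -0.27.

correlation between V and A = -0.27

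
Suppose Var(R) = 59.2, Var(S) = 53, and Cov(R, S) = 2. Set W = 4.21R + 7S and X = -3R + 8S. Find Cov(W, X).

By bilinearity, Cov(W, X) = ac·Var(R) + bd·Var(S) + (ad+bc)·Cov(R, S), with a=4.21, b=7, c=-3, d=8.
ac·Var(R) = 4.21·(-3)·59.2 = -747.696
bd·Var(S) = 7·8·53 = 2968
(ad+bc)·Cov(R, S) = (12.68)·2 = 25.36
Cov(W, X) = -747.696 + 2968 + 25.36 = 2245.664.

Cov(W, X) = 2245.664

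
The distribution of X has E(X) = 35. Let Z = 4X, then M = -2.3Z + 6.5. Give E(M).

E(M) = -315.5

E(Z) = 4·35 = 140.
E(M) = (-2.3)·140 + 6.5 = -315.5.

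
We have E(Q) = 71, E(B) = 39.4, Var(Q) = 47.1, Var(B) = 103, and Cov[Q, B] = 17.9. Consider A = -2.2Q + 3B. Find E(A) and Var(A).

E(A) = (-2.2)·E(Q) + 3·E(B) = (-2.2)·71 + 3·39.4 = -38.
Var(A) = a²·Var(Q) + b²·Var(B) + 2ab·Cov[Q, B] with a = -2.2, b = 3.
= (-2.2)²·47.1 + 3²·103 + 2·(-2.2)·3·17.9
= 227.964 + 927 + (-236.28) = 918.684.

E(A) = -38, Var(A) = 918.684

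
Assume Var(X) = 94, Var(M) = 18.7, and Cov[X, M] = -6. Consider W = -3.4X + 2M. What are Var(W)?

Var(W) = a²·Var(X) + b²·Var(M) + 2ab·Cov[X, M] with a = -3.4, b = 2.
= (-3.4)²·94 + 2²·18.7 + 2·(-3.4)·2·(-6)
= 1086.64 + 74.8 + 81.6 = 1243.04.

Var(W) = 1243.04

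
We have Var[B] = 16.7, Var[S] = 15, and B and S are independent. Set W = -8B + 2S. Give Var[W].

Var[W] = a²·Var[B] + b²·Var[S] + 2ab·Cov(B, S) with a = -8, b = 2.
Independence gives Cov(B, S) = 0.
= (-8)²·16.7 + 2²·15 + 2·(-8)·2·0
= 1068.8 + 60 + 0 = 1128.8.

Var[W] = 1128.8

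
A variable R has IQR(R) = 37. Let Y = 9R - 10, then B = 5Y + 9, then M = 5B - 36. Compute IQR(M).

IQR(M) = 8325

IQR(Y) = |9|·37 = 333.
IQR(B) = |5|·333 = 1665.
IQR(M) = |5|·1665 = 8325.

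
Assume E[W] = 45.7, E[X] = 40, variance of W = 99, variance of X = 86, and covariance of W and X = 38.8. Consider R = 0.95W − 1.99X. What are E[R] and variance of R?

E[R] = -36.185, variance of R = 283.2133

E[R] = 0.95·E[W] + (-1.99)·E[X] = 0.95·45.7 + (-1.99)·40 = -36.185.
variance of R = a²·variance of W + b²·variance of X + 2ab·covariance of W and X with a = 0.95, b = -1.99.
= 0.95²·99 + (-1.99)²·86 + 2·0.95·(-1.99)·38.8
= 89.3475 + 340.5686 + (-146.7028) = 283.2133.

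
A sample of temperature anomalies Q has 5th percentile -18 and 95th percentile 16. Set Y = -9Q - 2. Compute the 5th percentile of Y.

5th percentile of Y = -146

Since a = -9 < 0 the transformation is decreasing, reversing order: the 5th percentile of Y corresponds to the 95th percentile of Q.
So P_{5}(Y) = a·P_{95}(Q) + b = (-9)·16 + (-2) = -146.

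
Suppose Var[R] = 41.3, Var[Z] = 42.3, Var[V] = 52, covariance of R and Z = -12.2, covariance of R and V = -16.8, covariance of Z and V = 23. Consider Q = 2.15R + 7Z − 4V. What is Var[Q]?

Var[Q] = 1729.34925

Var[Q] = a²·Var[R] + b²·Var[Z] + c²·Var[V] + 2ab·covariance of R and Z + 2ac·covariance of R and V + 2bc·covariance of Z and V, with a = 2.15, b = 7, c = -4.
= 190.90925 + 2072.7 + 832 + (-367.22) + 288.96 + (-1288)
= 1729.34925.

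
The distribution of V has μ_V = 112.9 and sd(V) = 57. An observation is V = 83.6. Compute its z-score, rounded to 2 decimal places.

z = -0.51

z = (V − μ_V) / sd(V) = (83.6 − 112.9) / 57 ≈ -0.51.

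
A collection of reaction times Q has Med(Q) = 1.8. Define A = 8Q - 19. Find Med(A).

Med(A) = -4.6

A linear map preserves order up to sign, so Med(A) = a·Med(Q) + b = 8·1.8 + (-19) = -4.6.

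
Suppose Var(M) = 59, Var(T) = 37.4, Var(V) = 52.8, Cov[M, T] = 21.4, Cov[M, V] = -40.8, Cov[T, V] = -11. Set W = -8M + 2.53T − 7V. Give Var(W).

Var(W) = a²·Var(M) + b²·Var(T) + c²·Var(V) + 2ab·Cov[M, T] + 2ac·Cov[M, V] + 2bc·Cov[T, V], with a = -8, b = 2.53, c = -7.
= 3776 + 239.39366 + 2587.2 + (-866.272) + (-4569.6) + 389.62
= 1556.34166.

Var(W) = 1556.34166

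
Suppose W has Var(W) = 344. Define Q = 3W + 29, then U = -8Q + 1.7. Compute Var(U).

Var(Q) = 3²·344 = 3096.
Var(U) = (-8)²·3096 = 198144.

Var(U) = 198144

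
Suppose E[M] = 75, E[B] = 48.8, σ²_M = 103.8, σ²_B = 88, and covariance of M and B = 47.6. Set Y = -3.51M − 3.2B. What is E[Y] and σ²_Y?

E[Y] = -419.41, σ²_Y = 3249.23278

E[Y] = (-3.51)·E[M] + (-3.2)·E[B] = (-3.51)·75 + (-3.2)·48.8 = -419.41.
σ²_Y = a²·σ²_M + b²·σ²_B + 2ab·covariance of M and B with a = -3.51, b = -3.2.
= (-3.51)²·103.8 + (-3.2)²·88 + 2·(-3.51)·(-3.2)·47.6
= 1278.82638 + 901.12 + 1069.2864 = 3249.23278.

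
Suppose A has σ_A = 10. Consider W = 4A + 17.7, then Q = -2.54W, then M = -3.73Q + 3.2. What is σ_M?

σ_M = 378.968

σ_W = |4|·10 = 40.
σ_Q = |-2.54|·40 = 101.6.
σ_M = |-3.73|·101.6 = 378.968.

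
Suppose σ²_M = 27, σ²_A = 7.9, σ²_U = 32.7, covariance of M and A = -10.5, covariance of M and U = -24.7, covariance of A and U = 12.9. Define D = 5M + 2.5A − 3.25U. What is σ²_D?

σ²_D = 1400.39375

σ²_D = a²·σ²_M + b²·σ²_A + c²·σ²_U + 2ab·covariance of M and A + 2ac·covariance of M and U + 2bc·covariance of A and U, with a = 5, b = 2.5, c = -3.25.
= 675 + 49.375 + 345.39375 + (-262.5) + 802.75 + (-209.625)
= 1400.39375.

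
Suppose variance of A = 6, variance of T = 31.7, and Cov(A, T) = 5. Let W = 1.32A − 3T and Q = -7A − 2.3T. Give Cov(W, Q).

By bilinearity, Cov(W, Q) = ac·variance of A + bd·variance of T + (ad+bc)·Cov(A, T), with a=1.32, b=-3, c=-7, d=-2.3.
ac·variance of A = 1.32·(-7)·6 = -55.44
bd·variance of T = (-3)·(-2.3)·31.7 = 218.73
(ad+bc)·Cov(A, T) = (17.964)·5 = 89.82
Cov(W, Q) = -55.44 + 218.73 + 89.82 = 253.11.

Cov(W, Q) = 253.11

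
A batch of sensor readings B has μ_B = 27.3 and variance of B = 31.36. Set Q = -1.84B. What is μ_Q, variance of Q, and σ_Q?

μ_Q = -50.232, variance of Q = 106.172416, σ_Q = 10.304

Q = -1.84B is linear with a = -1.84, b = 0.
μ_Q = a·μ_B + b = (-1.84)·27.3 = -50.232.
variance of Q = a²·variance of B = (-1.84)²·31.36 = 106.172416.
σ_B = √31.36 = 5.6.
σ_Q = |a|·σ_B = |-1.84|·5.6 = 10.304.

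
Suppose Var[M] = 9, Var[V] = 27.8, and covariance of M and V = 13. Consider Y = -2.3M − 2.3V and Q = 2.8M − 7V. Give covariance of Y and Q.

By bilinearity, covariance of Y and Q = ac·Var[M] + bd·Var[V] + (ad+bc)·covariance of M and V, with a=-2.3, b=-2.3, c=2.8, d=-7.
ac·Var[M] = (-2.3)·2.8·9 = -57.96
bd·Var[V] = (-2.3)·(-7)·27.8 = 447.58
(ad+bc)·covariance of M and V = (9.66)·13 = 125.58
covariance of Y and Q = -57.96 + 447.58 + 125.58 = 515.2.

covariance of Y and Q = 515.2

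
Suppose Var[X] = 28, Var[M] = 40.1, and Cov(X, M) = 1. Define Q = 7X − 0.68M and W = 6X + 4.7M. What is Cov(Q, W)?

By bilinearity, Cov(Q, W) = ac·Var[X] + bd·Var[M] + (ad+bc)·Cov(X, M), with a=7, b=-0.68, c=6, d=4.7.
ac·Var[X] = 7·6·28 = 1176
bd·Var[M] = (-0.68)·4.7·40.1 = -128.1596
(ad+bc)·Cov(X, M) = (28.82)·1 = 28.82
Cov(Q, W) = 1176 + (-128.1596) + 28.82 = 1076.6604.

Cov(Q, W) = 1076.6604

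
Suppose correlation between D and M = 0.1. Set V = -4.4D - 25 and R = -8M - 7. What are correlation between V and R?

Linear rescalings preserve correlation up to sign; here the slopes -4.4 and -8 have the same sign, so correlation between V and R = correlation between D and M = 0.1.

correlation between V and R = 0.1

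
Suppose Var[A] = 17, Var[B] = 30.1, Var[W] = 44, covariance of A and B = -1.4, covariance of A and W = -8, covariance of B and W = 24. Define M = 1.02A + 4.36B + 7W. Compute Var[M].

Var[M] = a²·Var[A] + b²·Var[B] + c²·Var[W] + 2ab·covariance of A and B + 2ac·covariance of A and W + 2bc·covariance of B and W, with a = 1.02, b = 4.36, c = 7.
= 17.6868 + 572.18896 + 2156 + (-12.45216) + (-114.24) + 1464.96
= 4084.1436.

Var[M] = 4084.1436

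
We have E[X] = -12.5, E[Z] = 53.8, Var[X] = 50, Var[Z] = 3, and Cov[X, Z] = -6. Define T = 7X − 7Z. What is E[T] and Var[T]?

E[T] = 7·E[X] + (-7)·E[Z] = 7·(-12.5) + (-7)·53.8 = -464.1.
Var[T] = a²·Var[X] + b²·Var[Z] + 2ab·Cov[X, Z] with a = 7, b = -7.
= 7²·50 + (-7)²·3 + 2·7·(-7)·(-6)
= 2450 + 147 + 588 = 3185.

E[T] = -464.1, Var[T] = 3185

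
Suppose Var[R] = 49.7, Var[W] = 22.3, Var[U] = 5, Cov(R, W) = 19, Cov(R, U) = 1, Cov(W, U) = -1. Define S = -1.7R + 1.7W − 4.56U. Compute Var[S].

Var[S] = a²·Var[R] + b²·Var[W] + c²·Var[U] + 2ab·Cov(R, W) + 2ac·Cov(R, U) + 2bc·Cov(W, U), with a = -1.7, b = 1.7, c = -4.56.
= 143.633 + 64.447 + 103.968 + (-109.82) + 15.504 + 15.504
= 233.236.

Var[S] = 233.236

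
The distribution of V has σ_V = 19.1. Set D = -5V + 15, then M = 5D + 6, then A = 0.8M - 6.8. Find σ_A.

σ_D = |-5|·19.1 = 95.5.
σ_M = |5|·95.5 = 477.5.
σ_A = |0.8|·477.5 = 382.

σ_A = 382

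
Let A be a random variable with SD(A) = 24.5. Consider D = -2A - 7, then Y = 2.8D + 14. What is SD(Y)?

SD(D) = |-2|·24.5 = 49.
SD(Y) = |2.8|·49 = 137.2.

SD(Y) = 137.2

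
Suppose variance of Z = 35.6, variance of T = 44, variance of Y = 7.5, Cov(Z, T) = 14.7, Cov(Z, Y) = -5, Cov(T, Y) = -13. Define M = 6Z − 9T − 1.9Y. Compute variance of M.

variance of M = a²·variance of Z + b²·variance of T + c²·variance of Y + 2ab·Cov(Z, T) + 2ac·Cov(Z, Y) + 2bc·Cov(T, Y), with a = 6, b = -9, c = -1.9.
= 1281.6 + 3564 + 27.075 + (-1587.6) + 114 + (-444.6)
= 2954.475.

variance of M = 2954.475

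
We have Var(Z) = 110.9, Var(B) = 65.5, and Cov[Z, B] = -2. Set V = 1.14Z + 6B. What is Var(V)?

Var(V) = 2474.76564

Var(V) = a²·Var(Z) + b²·Var(B) + 2ab·Cov[Z, B] with a = 1.14, b = 6.
= 1.14²·110.9 + 6²·65.5 + 2·1.14·6·(-2)
= 144.12564 + 2358 + (-27.36) = 2474.76564.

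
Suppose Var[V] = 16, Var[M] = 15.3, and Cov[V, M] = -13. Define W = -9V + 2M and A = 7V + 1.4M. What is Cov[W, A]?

Cov[W, A] = -983.36

By bilinearity, Cov[W, A] = ac·Var[V] + bd·Var[M] + (ad+bc)·Cov[V, M], with a=-9, b=2, c=7, d=1.4.
ac·Var[V] = (-9)·7·16 = -1008
bd·Var[M] = 2·1.4·15.3 = 42.84
(ad+bc)·Cov[V, M] = (1.4)·(-13) = -18.2
Cov[W, A] = -1008 + 42.84 + (-18.2) = -983.36.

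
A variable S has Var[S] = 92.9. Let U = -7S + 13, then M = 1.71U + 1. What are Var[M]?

Var[U] = (-7)²·92.9 = 4552.1.
Var[M] = 1.71²·4552.1 = 13310.79561.

Var[M] = 13310.79561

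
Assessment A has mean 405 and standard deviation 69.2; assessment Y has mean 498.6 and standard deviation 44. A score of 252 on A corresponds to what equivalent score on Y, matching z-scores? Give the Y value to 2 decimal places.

z = (252 − 405)/69.2 ≈ -2.211.
Y = 498.6 + z·44 = 498.6 + (252 − 405)·44/69.2 ≈ 401.32.

Y = 401.32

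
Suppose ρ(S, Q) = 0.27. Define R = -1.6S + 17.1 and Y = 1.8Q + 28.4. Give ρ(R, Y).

ρ(R, Y) = -0.27

Linear rescalings preserve |correlation|; the slopes -1.6 and 1.8 have opposite signs, so the correlation flips sign: ρ(R, Y) = −ρ(S, Q) = -0.27.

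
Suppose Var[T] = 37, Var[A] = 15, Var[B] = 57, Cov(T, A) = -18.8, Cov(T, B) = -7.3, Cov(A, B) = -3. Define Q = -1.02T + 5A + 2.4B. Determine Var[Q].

Var[Q] = 897.3156

Var[Q] = a²·Var[T] + b²·Var[A] + c²·Var[B] + 2ab·Cov(T, A) + 2ac·Cov(T, B) + 2bc·Cov(A, B), with a = -1.02, b = 5, c = 2.4.
= 38.4948 + 375 + 328.32 + 191.76 + 35.7408 + (-72)
= 897.3156.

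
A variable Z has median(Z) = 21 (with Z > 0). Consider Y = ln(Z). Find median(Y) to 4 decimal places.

median(Y) = 3.0445

ln(Z) is monotone on this domain, so median(Y) = ln(21) ≈ 3.0445.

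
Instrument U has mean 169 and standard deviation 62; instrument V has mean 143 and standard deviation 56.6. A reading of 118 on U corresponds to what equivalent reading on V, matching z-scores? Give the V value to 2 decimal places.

z = (118 − 169)/62 ≈ -0.8226.
V = 143 + z·56.6 = 143 + (118 − 169)·56.6/62 ≈ 96.44.

V = 96.44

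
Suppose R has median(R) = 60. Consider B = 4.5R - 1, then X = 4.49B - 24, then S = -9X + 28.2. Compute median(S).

median(B) = 4.5·60 + (-1) = 269.
median(X) = 4.49·269 + (-24) = 1183.81.
median(S) = (-9)·1183.81 + 28.2 = -10626.09.

median(S) = -10626.09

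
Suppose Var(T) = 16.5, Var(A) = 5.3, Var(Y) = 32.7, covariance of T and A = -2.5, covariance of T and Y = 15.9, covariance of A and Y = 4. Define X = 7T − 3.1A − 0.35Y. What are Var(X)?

Var(X) = 902.70875

Var(X) = a²·Var(T) + b²·Var(A) + c²·Var(Y) + 2ab·covariance of T and A + 2ac·covariance of T and Y + 2bc·covariance of A and Y, with a = 7, b = -3.1, c = -0.35.
= 808.5 + 50.933 + 4.00575 + 108.5 + (-77.91) + 8.68
= 902.70875.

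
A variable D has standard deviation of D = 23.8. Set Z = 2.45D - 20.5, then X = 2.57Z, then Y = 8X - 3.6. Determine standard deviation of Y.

standard deviation of Y = 1198.8536

standard deviation of Z = |2.45|·23.8 = 58.31.
standard deviation of X = |2.57|·58.31 = 149.8567.
standard deviation of Y = |8|·149.8567 = 1198.8536.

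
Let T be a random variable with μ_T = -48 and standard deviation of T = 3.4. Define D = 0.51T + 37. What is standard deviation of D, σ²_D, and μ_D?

standard deviation of D = 1.734, σ²_D = 3.006756, μ_D = 12.52

D = 0.51T + 37 is linear with a = 0.51, b = 37.
standard deviation of D = |a|·standard deviation of T = |0.51|·3.4 = 1.734.
σ²_T = 3.4² = 11.56.
σ²_D = a²·σ²_T = 0.51²·11.56 = 3.006756 (the additive constant 37 does not affect variance).
μ_D = a·μ_T + b = 0.51·(-48) + 37 = 12.52.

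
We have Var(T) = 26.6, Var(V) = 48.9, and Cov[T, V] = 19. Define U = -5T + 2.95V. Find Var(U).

Var(U) = a²·Var(T) + b²·Var(V) + 2ab·Cov[T, V] with a = -5, b = 2.95.
= (-5)²·26.6 + 2.95²·48.9 + 2·(-5)·2.95·19
= 665 + 425.55225 + (-560.5) = 530.05225.

Var(U) = 530.05225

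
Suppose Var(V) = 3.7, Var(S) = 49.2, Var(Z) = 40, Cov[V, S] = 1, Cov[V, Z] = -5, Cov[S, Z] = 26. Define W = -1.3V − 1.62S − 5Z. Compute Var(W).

Var(W) = 1495.78548

Var(W) = a²·Var(V) + b²·Var(S) + c²·Var(Z) + 2ab·Cov[V, S] + 2ac·Cov[V, Z] + 2bc·Cov[S, Z], with a = -1.3, b = -1.62, c = -5.
= 6.253 + 129.12048 + 1000 + 4.212 + (-65) + 421.2
= 1495.78548.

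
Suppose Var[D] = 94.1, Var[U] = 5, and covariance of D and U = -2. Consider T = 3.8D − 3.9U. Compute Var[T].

Var[T] = 1494.134

Var[T] = a²·Var[D] + b²·Var[U] + 2ab·covariance of D and U with a = 3.8, b = -3.9.
= 3.8²·94.1 + (-3.9)²·5 + 2·3.8·(-3.9)·(-2)
= 1358.804 + 76.05 + 59.28 = 1494.134.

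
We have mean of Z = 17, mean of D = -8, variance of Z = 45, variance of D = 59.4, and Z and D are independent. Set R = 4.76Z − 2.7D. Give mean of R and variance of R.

mean of R = 102.52, variance of R = 1452.618

mean of R = 4.76·mean of Z + (-2.7)·mean of D = 4.76·17 + (-2.7)·(-8) = 102.52.
variance of R = a²·variance of Z + b²·variance of D + 2ab·Cov(Z, D) with a = 4.76, b = -2.7.
Independence gives Cov(Z, D) = 0.
= 4.76²·45 + (-2.7)²·59.4 + 2·4.76·(-2.7)·0
= 1019.592 + 433.026 + 0 = 1452.618.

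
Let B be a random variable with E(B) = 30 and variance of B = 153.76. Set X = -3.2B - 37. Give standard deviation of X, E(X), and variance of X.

X = -3.2B - 37 is linear with a = -3.2, b = -37.
standard deviation of B = √153.76 = 12.4.
standard deviation of X = |a|·standard deviation of B = |-3.2|·12.4 = 39.68.
E(X) = a·E(B) + b = (-3.2)·30 + (-37) = -133.
variance of X = a²·variance of B = (-3.2)²·153.76 = 1574.5024 (the additive constant -37 does not affect variance).

standard deviation of X = 39.68, E(X) = -133, variance of X = 1574.5024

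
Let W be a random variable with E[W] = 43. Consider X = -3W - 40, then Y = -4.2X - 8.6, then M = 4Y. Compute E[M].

E[X] = (-3)·43 + (-40) = -169.
E[Y] = (-4.2)·(-169) + (-8.6) = 701.2.
E[M] = 4·701.2 = 2804.8.

E[M] = 2804.8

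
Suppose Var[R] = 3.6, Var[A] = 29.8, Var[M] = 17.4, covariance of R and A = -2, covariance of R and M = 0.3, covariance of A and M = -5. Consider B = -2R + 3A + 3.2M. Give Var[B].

Var[B] = 384.936

Var[B] = a²·Var[R] + b²·Var[A] + c²·Var[M] + 2ab·covariance of R and A + 2ac·covariance of R and M + 2bc·covariance of A and M, with a = -2, b = 3, c = 3.2.
= 14.4 + 268.2 + 178.176 + 24 + (-3.84) + (-96)
= 384.936.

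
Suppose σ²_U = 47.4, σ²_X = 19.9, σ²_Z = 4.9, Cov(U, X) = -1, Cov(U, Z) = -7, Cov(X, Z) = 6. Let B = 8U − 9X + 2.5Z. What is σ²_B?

σ²_B = 4270.125

σ²_B = a²·σ²_U + b²·σ²_X + c²·σ²_Z + 2ab·Cov(U, X) + 2ac·Cov(U, Z) + 2bc·Cov(X, Z), with a = 8, b = -9, c = 2.5.
= 3033.6 + 1611.9 + 30.625 + 144 + (-280) + (-270)
= 4270.125.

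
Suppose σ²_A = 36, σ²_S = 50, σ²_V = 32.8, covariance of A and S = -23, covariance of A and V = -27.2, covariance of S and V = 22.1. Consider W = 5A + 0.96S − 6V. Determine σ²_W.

σ²_W = a²·σ²_A + b²·σ²_S + c²·σ²_V + 2ab·covariance of A and S + 2ac·covariance of A and V + 2bc·covariance of S and V, with a = 5, b = 0.96, c = -6.
= 900 + 46.08 + 1180.8 + (-220.8) + 1632 + (-254.592)
= 3283.488.

σ²_W = 3283.488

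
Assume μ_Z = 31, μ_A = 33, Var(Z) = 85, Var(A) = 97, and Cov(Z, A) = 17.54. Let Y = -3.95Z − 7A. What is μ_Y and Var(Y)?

μ_Y = (-3.95)·μ_Z + (-7)·μ_A = (-3.95)·31 + (-7)·33 = -353.45.
Var(Y) = a²·Var(Z) + b²·Var(A) + 2ab·Cov(Z, A) with a = -3.95, b = -7.
= (-3.95)²·85 + (-7)²·97 + 2·(-3.95)·(-7)·17.54
= 1326.2125 + 4753 + 969.962 = 7049.1745.

μ_Y = -353.45, Var(Y) = 7049.1745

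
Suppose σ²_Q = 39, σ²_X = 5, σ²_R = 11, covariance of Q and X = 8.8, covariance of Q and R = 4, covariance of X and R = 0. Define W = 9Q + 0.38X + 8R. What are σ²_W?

σ²_W = 4499.914

σ²_W = a²·σ²_Q + b²·σ²_X + c²·σ²_R + 2ab·covariance of Q and X + 2ac·covariance of Q and R + 2bc·covariance of X and R, with a = 9, b = 0.38, c = 8.
= 3159 + 0.722 + 704 + 60.192 + 576 + 0
= 4499.914.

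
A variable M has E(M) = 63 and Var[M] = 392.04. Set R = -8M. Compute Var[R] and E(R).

Var[R] = 25090.56, E(R) = -504

R = -8M is linear with a = -8, b = 0.
Var[R] = a²·Var[M] = (-8)²·392.04 = 25090.56.
E(R) = a·E(M) + b = (-8)·63 = -504.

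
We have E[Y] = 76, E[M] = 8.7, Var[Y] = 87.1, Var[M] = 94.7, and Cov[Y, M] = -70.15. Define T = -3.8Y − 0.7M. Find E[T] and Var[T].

E[T] = -294.89, Var[T] = 930.929

E[T] = (-3.8)·E[Y] + (-0.7)·E[M] = (-3.8)·76 + (-0.7)·8.7 = -294.89.
Var[T] = a²·Var[Y] + b²·Var[M] + 2ab·Cov[Y, M] with a = -3.8, b = -0.7.
= (-3.8)²·87.1 + (-0.7)²·94.7 + 2·(-3.8)·(-0.7)·(-70.15)
= 1257.724 + 46.403 + (-373.198) = 930.929.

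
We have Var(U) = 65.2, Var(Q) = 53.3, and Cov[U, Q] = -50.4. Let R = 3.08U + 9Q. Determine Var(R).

Var(R) = 2141.63728

Var(R) = a²·Var(U) + b²·Var(Q) + 2ab·Cov[U, Q] with a = 3.08, b = 9.
= 3.08²·65.2 + 9²·53.3 + 2·3.08·9·(-50.4)
= 618.51328 + 4317.3 + (-2794.176) = 2141.63728.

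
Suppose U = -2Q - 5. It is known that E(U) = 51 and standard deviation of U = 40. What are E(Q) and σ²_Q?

From U = -2Q - 5: E(U) = a·E(Q) + b, so E(Q) = (E(U) − b)/a = (51 − (-5))/(-2) = -28.
σ²_U = 40² = 1600.
σ²_U = a²·σ²_Q, so σ²_Q = 1600/(-2)² = 400.

E(Q) = -28, σ²_Q = 400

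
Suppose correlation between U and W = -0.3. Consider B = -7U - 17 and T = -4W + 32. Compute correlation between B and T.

Linear rescalings preserve correlation up to sign; here the slopes -7 and -4 have the same sign, so correlation between B and T = correlation between U and W = -0.3.

correlation between B and T = -0.3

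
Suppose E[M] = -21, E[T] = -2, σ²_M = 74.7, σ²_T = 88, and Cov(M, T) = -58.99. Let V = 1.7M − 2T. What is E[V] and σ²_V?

E[V] = -31.7, σ²_V = 969.015

E[V] = 1.7·E[M] + (-2)·E[T] = 1.7·(-21) + (-2)·(-2) = -31.7.
σ²_V = a²·σ²_M + b²·σ²_T + 2ab·Cov(M, T) with a = 1.7, b = -2.
= 1.7²·74.7 + (-2)²·88 + 2·1.7·(-2)·(-58.99)
= 215.883 + 352 + 401.132 = 969.015.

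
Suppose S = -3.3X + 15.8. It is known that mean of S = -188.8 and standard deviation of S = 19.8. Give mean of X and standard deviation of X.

mean of X = 62, standard deviation of X = 6

From S = -3.3X + 15.8: mean of S = a·mean of X + b, so mean of X = (mean of S − b)/a = (-188.8 − 15.8)/(-3.3) = 62.
standard deviation of S = |a|·standard deviation of X, so standard deviation of X = 19.8/|-3.3| = 6.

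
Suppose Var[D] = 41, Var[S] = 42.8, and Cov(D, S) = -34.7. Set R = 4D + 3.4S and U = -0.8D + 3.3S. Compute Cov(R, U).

Cov(R, U) = -14.64

By bilinearity, Cov(R, U) = ac·Var[D] + bd·Var[S] + (ad+bc)·Cov(D, S), with a=4, b=3.4, c=-0.8, d=3.3.
ac·Var[D] = 4·(-0.8)·41 = -131.2
bd·Var[S] = 3.4·3.3·42.8 = 480.216
(ad+bc)·Cov(D, S) = (10.48)·(-34.7) = -363.656
Cov(R, U) = -131.2 + 480.216 + (-363.656) = -14.64.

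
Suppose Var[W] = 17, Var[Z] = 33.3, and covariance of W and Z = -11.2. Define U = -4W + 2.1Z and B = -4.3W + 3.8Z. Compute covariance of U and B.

covariance of U and B = 829.51

By bilinearity, covariance of U and B = ac·Var[W] + bd·Var[Z] + (ad+bc)·covariance of W and Z, with a=-4, b=2.1, c=-4.3, d=3.8.
ac·Var[W] = (-4)·(-4.3)·17 = 292.4
bd·Var[Z] = 2.1·3.8·33.3 = 265.734
(ad+bc)·covariance of W and Z = (-24.23)·(-11.2) = 271.376
covariance of U and B = 292.4 + 265.734 + 271.376 = 829.51.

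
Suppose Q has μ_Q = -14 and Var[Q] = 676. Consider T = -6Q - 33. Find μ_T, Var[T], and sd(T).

T = -6Q - 33 is linear with a = -6, b = -33.
μ_T = a·μ_Q + b = (-6)·(-14) + (-33) = 51.
Var[T] = a²·Var[Q] = (-6)²·676 = 24336 (the additive constant -33 does not affect variance).
sd(Q) = √676 = 26.
sd(T) = |a|·sd(Q) = |-6|·26 = 156.

μ_T = 51, Var[T] = 24336, sd(T) = 156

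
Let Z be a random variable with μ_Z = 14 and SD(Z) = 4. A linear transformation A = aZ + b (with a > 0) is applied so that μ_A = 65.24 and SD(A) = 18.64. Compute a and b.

SD(A) = a·SD(Z) (a > 0), so a = 18.64/4 = 4.66.
μ_A = a·μ_Z + b, so b = 65.24 − 4.66·14 = 0.

a = 4.66, b = 0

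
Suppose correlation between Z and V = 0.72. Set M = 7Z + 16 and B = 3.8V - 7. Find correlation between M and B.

Linear rescalings preserve correlation up to sign; here the slopes 7 and 3.8 have the same sign, so correlation between M and B = correlation between Z and V = 0.72.

correlation between M and B = 0.72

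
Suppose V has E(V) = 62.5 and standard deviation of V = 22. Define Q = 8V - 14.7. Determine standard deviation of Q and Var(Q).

standard deviation of Q = 176, Var(Q) = 30976

Q = 8V - 14.7 is linear with a = 8, b = -14.7.
standard deviation of Q = |a|·standard deviation of V = |8|·22 = 176.
Var(V) = 22² = 484.
Var(Q) = a²·Var(V) = 8²·484 = 30976 (the additive constant -14.7 does not affect variance).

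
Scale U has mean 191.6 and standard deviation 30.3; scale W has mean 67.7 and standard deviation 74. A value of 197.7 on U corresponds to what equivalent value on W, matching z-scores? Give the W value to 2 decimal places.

W = 82.60

z = (197.7 − 191.6)/30.3 ≈ 0.2013.
W = 67.7 + z·74 = 67.7 + (197.7 − 191.6)·74/30.3 ≈ 82.60.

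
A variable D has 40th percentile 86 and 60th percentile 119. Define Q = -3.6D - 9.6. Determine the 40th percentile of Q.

Since a = -3.6 < 0 the transformation is decreasing, reversing order: the 40th percentile of Q corresponds to the 60th percentile of D.
So P_{40}(Q) = a·P_{60}(D) + b = (-3.6)·119 + (-9.6) = -438.

40th percentile of Q = -438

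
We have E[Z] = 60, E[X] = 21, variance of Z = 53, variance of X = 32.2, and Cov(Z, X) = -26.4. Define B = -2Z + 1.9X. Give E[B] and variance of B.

E[B] = (-2)·E[Z] + 1.9·E[X] = (-2)·60 + 1.9·21 = -80.1.
variance of B = a²·variance of Z + b²·variance of X + 2ab·Cov(Z, X) with a = -2, b = 1.9.
= (-2)²·53 + 1.9²·32.2 + 2·(-2)·1.9·(-26.4)
= 212 + 116.242 + 200.64 = 528.882.

E[B] = -80.1, variance of B = 528.882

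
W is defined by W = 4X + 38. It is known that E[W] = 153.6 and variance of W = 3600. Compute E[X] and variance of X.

From W = 4X + 38: E[W] = a·E[X] + b, so E[X] = (E[W] − b)/a = (153.6 − 38)/4 = 28.9.
variance of W = a²·variance of X, so variance of X = 3600/4² = 225.

E[X] = 28.9, variance of X = 225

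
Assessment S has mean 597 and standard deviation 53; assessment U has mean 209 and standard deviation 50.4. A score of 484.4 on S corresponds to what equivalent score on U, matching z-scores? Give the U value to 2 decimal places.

z = (484.4 − 597)/53 ≈ -2.1245.
U = 209 + z·50.4 = 209 + (484.4 − 597)·50.4/53 ≈ 101.92.

U = 101.92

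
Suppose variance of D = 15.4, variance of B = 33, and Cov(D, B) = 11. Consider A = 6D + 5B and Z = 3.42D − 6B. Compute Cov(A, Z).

By bilinearity, Cov(A, Z) = ac·variance of D + bd·variance of B + (ad+bc)·Cov(D, B), with a=6, b=5, c=3.42, d=-6.
ac·variance of D = 6·3.42·15.4 = 316.008
bd·variance of B = 5·(-6)·33 = -990
(ad+bc)·Cov(D, B) = (-18.9)·11 = -207.9
Cov(A, Z) = 316.008 + (-990) + (-207.9) = -881.892.

Cov(A, Z) = -881.892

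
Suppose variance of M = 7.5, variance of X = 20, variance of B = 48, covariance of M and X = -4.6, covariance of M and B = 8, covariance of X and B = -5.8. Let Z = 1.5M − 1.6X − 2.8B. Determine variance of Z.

variance of Z = 347.307

variance of Z = a²·variance of M + b²·variance of X + c²·variance of B + 2ab·covariance of M and X + 2ac·covariance of M and B + 2bc·covariance of X and B, with a = 1.5, b = -1.6, c = -2.8.
= 16.875 + 51.2 + 376.32 + 22.08 + (-67.2) + (-51.968)
= 347.307.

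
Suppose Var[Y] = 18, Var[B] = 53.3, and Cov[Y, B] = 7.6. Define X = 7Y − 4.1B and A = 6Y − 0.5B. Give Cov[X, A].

Cov[X, A] = 651.705

By bilinearity, Cov[X, A] = ac·Var[Y] + bd·Var[B] + (ad+bc)·Cov[Y, B], with a=7, b=-4.1, c=6, d=-0.5.
ac·Var[Y] = 7·6·18 = 756
bd·Var[B] = (-4.1)·(-0.5)·53.3 = 109.265
(ad+bc)·Cov[Y, B] = (-28.1)·7.6 = -213.56
Cov[X, A] = 756 + 109.265 + (-213.56) = 651.705.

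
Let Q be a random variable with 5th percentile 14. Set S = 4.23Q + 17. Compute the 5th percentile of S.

Since a = 4.23 > 0 the transformation is increasing, so the 5th percentile of S = a·(P_{5} of Q) + b = 4.23·14 + 17 = 76.22.

5th percentile of S = 76.22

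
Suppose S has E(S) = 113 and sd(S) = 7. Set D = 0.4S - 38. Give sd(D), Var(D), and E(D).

sd(D) = 2.8, Var(D) = 7.84, E(D) = 7.2

D = 0.4S - 38 is linear with a = 0.4, b = -38.
sd(D) = |a|·sd(S) = |0.4|·7 = 2.8.
Var(S) = 7² = 49.
Var(D) = a²·Var(S) = 0.4²·49 = 7.84 (the additive constant -38 does not affect variance).
E(D) = a·E(S) + b = 0.4·113 + (-38) = 7.2.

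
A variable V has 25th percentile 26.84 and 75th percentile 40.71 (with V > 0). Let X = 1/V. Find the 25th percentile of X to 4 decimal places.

1/V is decreasing on V > 0, so percentile order reverses: P_{25}(X) uses P_{75}(V) = 40.71.
P_{25}(X) = 1/40.71 ≈ 0.0246.

25th percentile of X = 0.0246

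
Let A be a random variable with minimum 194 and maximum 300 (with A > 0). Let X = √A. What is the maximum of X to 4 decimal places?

√A is increasing on this domain, so max(X) comes from max(A) = 300: max(X) = √(300) ≈ 17.3205.

max(X) = 17.3205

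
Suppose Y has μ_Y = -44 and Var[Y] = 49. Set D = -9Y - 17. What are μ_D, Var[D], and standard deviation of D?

μ_D = 379, Var[D] = 3969, standard deviation of D = 63

D = -9Y - 17 is linear with a = -9, b = -17.
μ_D = a·μ_Y + b = (-9)·(-44) + (-17) = 379.
Var[D] = a²·Var[Y] = (-9)²·49 = 3969 (the additive constant -17 does not affect variance).
standard deviation of Y = √49 = 7.
standard deviation of D = |a|·standard deviation of Y = |-9|·7 = 63.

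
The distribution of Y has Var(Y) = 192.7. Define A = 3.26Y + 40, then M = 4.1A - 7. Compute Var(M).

Var(A) = 3.26²·192.7 = 2047.93852.
Var(M) = 4.1²·2047.93852 = 34425.8465212.

Var(M) = 34425.8465212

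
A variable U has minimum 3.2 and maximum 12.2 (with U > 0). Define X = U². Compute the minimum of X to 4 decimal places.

U² is increasing on this domain, so min(X) comes from min(U) = 3.2: min(X) = square(3.2) = 10.24.

min(X) = 10.24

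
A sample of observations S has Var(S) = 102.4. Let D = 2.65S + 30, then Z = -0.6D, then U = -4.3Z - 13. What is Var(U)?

Var(D) = 2.65²·102.4 = 719.104.
Var(Z) = (-0.6)²·719.104 = 258.87744.
Var(U) = (-4.3)²·258.87744 = 4786.6438656.

Var(U) = 4786.6438656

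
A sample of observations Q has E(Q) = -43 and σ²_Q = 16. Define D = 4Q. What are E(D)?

E(D) = -172

D = 4Q is linear with a = 4, b = 0.
E(D) = a·E(Q) + b = 4·(-43) = -172.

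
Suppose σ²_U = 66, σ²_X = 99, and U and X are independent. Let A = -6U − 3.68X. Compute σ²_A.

σ²_A = a²·σ²_U + b²·σ²_X + 2ab·Cov[U, X] with a = -6, b = -3.68.
Independence gives Cov[U, X] = 0.
= (-6)²·66 + (-3.68)²·99 + 2·(-6)·(-3.68)·0
= 2376 + 1340.6976 + 0 = 3716.6976.

σ²_A = 3716.6976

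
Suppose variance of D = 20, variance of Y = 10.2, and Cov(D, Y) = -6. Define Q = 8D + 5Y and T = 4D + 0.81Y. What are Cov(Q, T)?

By bilinearity, Cov(Q, T) = ac·variance of D + bd·variance of Y + (ad+bc)·Cov(D, Y), with a=8, b=5, c=4, d=0.81.
ac·variance of D = 8·4·20 = 640
bd·variance of Y = 5·0.81·10.2 = 41.31
(ad+bc)·Cov(D, Y) = (26.48)·(-6) = -158.88
Cov(Q, T) = 640 + 41.31 + (-158.88) = 522.43.

Cov(Q, T) = 522.43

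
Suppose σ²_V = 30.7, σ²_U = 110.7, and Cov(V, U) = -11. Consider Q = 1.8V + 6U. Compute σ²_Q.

σ²_Q = a²·σ²_V + b²·σ²_U + 2ab·Cov(V, U) with a = 1.8, b = 6.
= 1.8²·30.7 + 6²·110.7 + 2·1.8·6·(-11)
= 99.468 + 3985.2 + (-237.6) = 3847.068.

σ²_Q = 3847.068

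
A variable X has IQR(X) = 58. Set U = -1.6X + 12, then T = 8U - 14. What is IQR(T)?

IQR(T) = 742.4

IQR(U) = |-1.6|·58 = 92.8.
IQR(T) = |8|·92.8 = 742.4.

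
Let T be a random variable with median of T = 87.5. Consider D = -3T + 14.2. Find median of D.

median of D = -248.3

A linear map preserves order up to sign, so median of D = a·median of T + b = (-3)·87.5 + 14.2 = -248.3.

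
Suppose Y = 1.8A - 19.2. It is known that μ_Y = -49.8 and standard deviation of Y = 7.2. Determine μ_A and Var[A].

From Y = 1.8A - 19.2: μ_Y = a·μ_A + b, so μ_A = (μ_Y − b)/a = (-49.8 − (-19.2))/1.8 = -17.
Var[Y] = 7.2² = 51.84.
Var[Y] = a²·Var[A], so Var[A] = 51.84/1.8² = 16.

μ_A = -17, Var[A] = 16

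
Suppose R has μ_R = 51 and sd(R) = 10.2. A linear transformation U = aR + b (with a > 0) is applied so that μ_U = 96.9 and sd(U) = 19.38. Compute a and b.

sd(U) = a·sd(R) (a > 0), so a = 19.38/10.2 = 1.9.
μ_U = a·μ_R + b, so b = 96.9 − 1.9·51 = 0.

a = 1.9, b = 0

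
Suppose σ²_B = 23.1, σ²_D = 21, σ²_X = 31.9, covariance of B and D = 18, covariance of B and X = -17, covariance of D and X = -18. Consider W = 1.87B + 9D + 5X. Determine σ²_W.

σ²_W = a²·σ²_B + b²·σ²_D + c²·σ²_X + 2ab·covariance of B and D + 2ac·covariance of B and X + 2bc·covariance of D and X, with a = 1.87, b = 9, c = 5.
= 80.77839 + 1701 + 797.5 + 605.88 + (-317.9) + (-1620)
= 1247.25839.

σ²_W = 1247.25839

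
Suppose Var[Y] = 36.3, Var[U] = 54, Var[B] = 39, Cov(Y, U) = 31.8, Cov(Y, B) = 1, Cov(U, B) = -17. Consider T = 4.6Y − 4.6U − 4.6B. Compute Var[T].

Var[T] = a²·Var[Y] + b²·Var[U] + c²·Var[B] + 2ab·Cov(Y, U) + 2ac·Cov(Y, B) + 2bc·Cov(U, B), with a = 4.6, b = -4.6, c = -4.6.
= 768.108 + 1142.64 + 825.24 + (-1345.776) + (-42.32) + (-719.44)
= 628.452.

Var[T] = 628.452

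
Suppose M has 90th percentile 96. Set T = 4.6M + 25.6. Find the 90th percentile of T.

Since a = 4.6 > 0 the transformation is increasing, so the 90th percentile of T = a·(P_{90} of M) + b = 4.6·96 + 25.6 = 467.2.

90th percentile of T = 467.2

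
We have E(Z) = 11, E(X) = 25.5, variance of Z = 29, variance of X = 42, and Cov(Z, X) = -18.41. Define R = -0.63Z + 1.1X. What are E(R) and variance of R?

E(R) = (-0.63)·E(Z) + 1.1·E(X) = (-0.63)·11 + 1.1·25.5 = 21.12.
variance of R = a²·variance of Z + b²·variance of X + 2ab·Cov(Z, X) with a = -0.63, b = 1.1.
= (-0.63)²·29 + 1.1²·42 + 2·(-0.63)·1.1·(-18.41)
= 11.5101 + 50.82 + 25.51626 = 87.84636.

E(R) = 21.12, variance of R = 87.84636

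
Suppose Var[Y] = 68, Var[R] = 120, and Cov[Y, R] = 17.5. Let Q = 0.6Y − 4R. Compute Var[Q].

Var[Q] = a²·Var[Y] + b²·Var[R] + 2ab·Cov[Y, R] with a = 0.6, b = -4.
= 0.6²·68 + (-4)²·120 + 2·0.6·(-4)·17.5
= 24.48 + 1920 + (-84) = 1860.48.

Var[Q] = 1860.48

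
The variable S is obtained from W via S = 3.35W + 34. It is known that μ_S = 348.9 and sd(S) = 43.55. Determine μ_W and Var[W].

μ_W = 94, Var[W] = 169

From S = 3.35W + 34: μ_S = a·μ_W + b, so μ_W = (μ_S − b)/a = (348.9 − 34)/3.35 = 94.
Var[S] = 43.55² = 1896.6025.
Var[S] = a²·Var[W], so Var[W] = 1896.6025/3.35² = 169.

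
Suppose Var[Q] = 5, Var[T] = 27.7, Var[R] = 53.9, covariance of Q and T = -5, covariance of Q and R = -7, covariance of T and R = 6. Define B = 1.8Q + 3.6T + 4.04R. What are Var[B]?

Var[B] = 1262.84624

Var[B] = a²·Var[Q] + b²·Var[T] + c²·Var[R] + 2ab·covariance of Q and T + 2ac·covariance of Q and R + 2bc·covariance of T and R, with a = 1.8, b = 3.6, c = 4.04.
= 16.2 + 358.992 + 879.73424 + (-64.8) + (-101.808) + 174.528
= 1262.84624.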